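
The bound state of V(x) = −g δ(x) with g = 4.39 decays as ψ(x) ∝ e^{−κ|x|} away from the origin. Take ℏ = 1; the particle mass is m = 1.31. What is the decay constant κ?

Integrate −(ℏ²/2m)ψ'' − gδ(x)ψ = Eψ from −ε to +ε: the ψ'' term gives ψ'(0⁺) − ψ'(0⁻) and the δ term gives −(2mg/ℏ²)ψ(0).
With ψ ∝ e^{−κ|x|} this yields −2κ = −2mg/ℏ², so κ = mg/ℏ² = 5.751.

κ = 5.75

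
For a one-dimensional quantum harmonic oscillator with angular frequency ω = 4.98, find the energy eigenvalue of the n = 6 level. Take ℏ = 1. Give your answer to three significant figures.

The oscillator eigenvalues are E_n = ℏω(n + ½), so E_6 = 4.98 × 6.5 = 32.37.

E = 32.4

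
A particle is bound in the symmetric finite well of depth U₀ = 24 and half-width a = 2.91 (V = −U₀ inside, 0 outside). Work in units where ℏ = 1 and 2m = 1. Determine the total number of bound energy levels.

The dimensionless depth is z₀ = a√(2mU₀)/ℏ = 2.91 × √(24.00) = 14.26.
A new bound state (alternating even/odd) appears each time z₀ passes a multiple of π/2, so N = ⌊2z₀/π⌋ + 1 = ⌊9.076⌋ + 1 = 10.

N = 10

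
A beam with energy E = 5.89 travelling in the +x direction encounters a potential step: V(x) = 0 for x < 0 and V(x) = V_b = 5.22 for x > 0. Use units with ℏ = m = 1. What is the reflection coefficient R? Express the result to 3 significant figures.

The wavenumbers are k₁ = √(2mE)/ℏ = 3.432 on the left and k₂ = √(2m(E − V_b))/ℏ = 1.158 on the right.
Continuity of ψ and ψ′ at the step yields the reflection amplitude r = (k₁ − k₂)/(k₁ + k₂) = 0.4956; thus R = |r|² = 0.2456, T = 0.7544.

R = 0.246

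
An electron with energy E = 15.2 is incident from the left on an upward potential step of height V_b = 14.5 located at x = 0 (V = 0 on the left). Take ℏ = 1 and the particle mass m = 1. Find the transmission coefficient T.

T = 0.582

The wavenumbers are k₁ = √(2mE)/ℏ = 5.514 on the left and k₂ = √(2m(E − V_b))/ℏ = 1.183 on the right.
Matching ψ and ψ′ at x = 0 gives r = (k₁ − k₂)/(k₁ + k₂), so R = r² = 0.4181 and T = 1 − R = 0.5819.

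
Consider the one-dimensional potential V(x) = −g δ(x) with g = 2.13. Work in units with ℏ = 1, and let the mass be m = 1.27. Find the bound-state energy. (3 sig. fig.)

E = -2.88

For x ≠ 0 the bound state is ψ ∝ e^{−κ|x|}; integrating the TISE across the delta gives the cusp condition 2κ = 2mg/ℏ², so κ = 2.705.
Then E = −ℏ²κ²/(2m) = −mg²/(2ℏ²) = -2.881.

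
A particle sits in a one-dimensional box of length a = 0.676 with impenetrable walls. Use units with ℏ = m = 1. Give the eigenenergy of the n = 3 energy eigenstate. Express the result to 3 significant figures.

E = 97.2

Requiring ψ(0) = ψ(a) = 0 quantises k = nπ/a, hence E_n = ℏ²k²/2m = n²π²ℏ²/(2ma²).
E_3 = 3² × π² / (2 × 1 × 0.676²) = 97.19.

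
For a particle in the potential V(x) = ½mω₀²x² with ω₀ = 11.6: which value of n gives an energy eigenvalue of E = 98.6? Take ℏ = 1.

n = 8

E_n = ℏω₀(n + ½) ⇒ n = E/(ℏω₀) − ½ = 98.6/11.6 − 0.5 = 8.000 → n = 8.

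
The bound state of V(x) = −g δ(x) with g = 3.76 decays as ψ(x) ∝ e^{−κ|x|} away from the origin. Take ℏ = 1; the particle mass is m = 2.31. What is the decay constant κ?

κ = 8.69

Integrate −(ℏ²/2m)ψ'' − gδ(x)ψ = Eψ from −ε to +ε: the ψ'' term gives ψ'(0⁺) − ψ'(0⁻) and the δ term gives −(2mg/ℏ²)ψ(0).
With ψ ∝ e^{−κ|x|} this yields −2κ = −2mg/ℏ², so κ = mg/ℏ² = 8.686.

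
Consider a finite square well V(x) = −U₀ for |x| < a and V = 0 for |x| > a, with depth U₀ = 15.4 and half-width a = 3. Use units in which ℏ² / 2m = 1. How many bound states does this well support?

N = 8

Define the well-strength parameter z₀ = (a/ℏ)√(2mU₀) = 3 × √(2·0.5·15.4) = 11.77.
A new bound state (alternating even/odd) appears each time z₀ passes a multiple of π/2, so N = ⌊2z₀/π⌋ + 1 = ⌊7.495⌋ + 1 = 8.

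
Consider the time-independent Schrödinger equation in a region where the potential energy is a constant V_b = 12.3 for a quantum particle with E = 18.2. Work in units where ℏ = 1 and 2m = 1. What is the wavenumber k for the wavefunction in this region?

With E > V_b the solution is oscillatory, ψ ∝ e^{±ikx} with k = √(2m(E − V_b))/ℏ.
k = √(2 × 0.5 × 5.9) = 2.429.

k = 2.43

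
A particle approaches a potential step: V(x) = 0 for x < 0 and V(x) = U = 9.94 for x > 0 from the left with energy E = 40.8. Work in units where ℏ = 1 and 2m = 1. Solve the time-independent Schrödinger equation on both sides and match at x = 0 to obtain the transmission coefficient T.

On each side the TISE gives plane waves with k = √(2m(E − V))/ℏ: k₁ = √(2·½·40.8) = 6.387, k₂ = √(2·½·30.86) = 5.555.
Continuity of ψ and ψ′ at the step yields the reflection amplitude r = (k₁ − k₂)/(k₁ + k₂) = 0.06969; thus R = |r|² = 0.004857, T = 0.9951.

T = 0.995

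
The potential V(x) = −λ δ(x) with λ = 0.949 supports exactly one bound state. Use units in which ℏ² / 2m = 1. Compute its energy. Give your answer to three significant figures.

The bound state is ψ(x) = √κ e^{−κ|x|}. The derivative jump ψ'(0⁺) − ψ'(0⁻) = −(2mλ/ℏ²)ψ(0) fixes κ = mλ/ℏ² = 0.4745.
Then E = −ℏ²κ²/(2m) = −mλ²/(2ℏ²) = -0.2252.

E = -0.225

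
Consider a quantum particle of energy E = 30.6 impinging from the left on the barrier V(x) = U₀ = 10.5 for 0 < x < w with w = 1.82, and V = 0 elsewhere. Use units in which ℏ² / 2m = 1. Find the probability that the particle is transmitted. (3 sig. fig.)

T = 0.961

Above the barrier the interior wavenumber is k₂ = √(2m(E − U₀))/ℏ = 4.483, giving phase k₂w = 8.160.
Matching at both interfaces gives T⁻¹ = 1 + U₀² sin²(k₂w) / [4E(E − U₀)] = 1.041, hence T = 0.961.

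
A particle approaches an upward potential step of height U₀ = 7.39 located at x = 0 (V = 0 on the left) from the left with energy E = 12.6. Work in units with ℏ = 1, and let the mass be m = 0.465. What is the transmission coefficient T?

The wavenumbers are k₁ = √(2mE)/ℏ = 3.423 on the left and k₂ = √(2m(E − U₀))/ℏ = 2.201 on the right.
Matching ψ and ψ′ at x = 0 gives r = (k₁ − k₂)/(k₁ + k₂), so R = r² = 0.04720 and T = 1 − R = 0.9528.

T = 0.953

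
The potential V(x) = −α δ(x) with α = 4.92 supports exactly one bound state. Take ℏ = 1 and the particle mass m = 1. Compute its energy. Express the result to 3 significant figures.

The bound state is ψ(x) = √κ e^{−κ|x|}. The derivative jump ψ'(0⁺) − ψ'(0⁻) = −(2mα/ℏ²)ψ(0) fixes κ = mα/ℏ² = 4.920.
Then E = −ℏ²κ²/(2m) = −mα²/(2ℏ²) = -12.10.

E = -12.1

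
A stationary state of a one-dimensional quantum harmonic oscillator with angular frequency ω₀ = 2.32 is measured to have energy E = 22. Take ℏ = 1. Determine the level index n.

Invert E_n = (n + ½)ℏω₀: n = E/ℏω₀ − ½ = 8.983, so n = 9.

n = 9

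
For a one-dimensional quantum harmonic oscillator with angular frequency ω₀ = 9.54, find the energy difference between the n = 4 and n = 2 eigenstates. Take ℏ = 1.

E_n = ℏω₀(n + ½), so ΔE = (4 − 2) ℏω₀ = 2 × 9.54 = 19.08.

ΔE = 19.1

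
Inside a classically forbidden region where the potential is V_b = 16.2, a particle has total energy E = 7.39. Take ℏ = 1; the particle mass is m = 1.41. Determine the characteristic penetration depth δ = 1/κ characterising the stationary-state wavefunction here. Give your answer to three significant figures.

δ = 0.201

Since E < V_b the TISE in this region is ψ'' = κ²ψ with κ = √(2m(V_b − E))/ℏ.
κ = √(2 × 1.41 × 8.81) = 4.984. The penetration depth is δ = 1/κ = 0.201.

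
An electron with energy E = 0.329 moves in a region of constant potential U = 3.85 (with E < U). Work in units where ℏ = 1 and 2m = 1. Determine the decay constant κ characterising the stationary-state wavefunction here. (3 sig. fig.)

κ = 1.88

Since E < U the TISE in this region is ψ'' = κ²ψ with κ = √(2m(U − E))/ℏ.
κ = √(2 × 0.5 × 3.521) = 1.876.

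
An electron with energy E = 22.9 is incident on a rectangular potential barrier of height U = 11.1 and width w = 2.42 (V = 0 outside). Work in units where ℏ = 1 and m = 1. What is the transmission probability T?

T = 0.944

E > U: inside the barrier k₂ = √(2m(E − U))/ℏ = 4.858, k₂w = 11.76.
T = [1 + U² sin²(k₂w) / (4E(E − U))]⁻¹ = 1/1.060 = 0.944.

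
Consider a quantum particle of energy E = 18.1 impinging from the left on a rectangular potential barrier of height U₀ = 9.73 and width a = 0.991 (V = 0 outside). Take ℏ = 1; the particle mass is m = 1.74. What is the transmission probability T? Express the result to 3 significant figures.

Above the barrier the interior wavenumber is k₂ = √(2m(E − U₀))/ℏ = 5.397, giving phase k₂a = 5.348.
Matching at both interfaces gives T⁻¹ = 1 + U₀² sin²(k₂a) / [4E(E − U₀)] = 1.101, hence T = 0.908.

T = 0.908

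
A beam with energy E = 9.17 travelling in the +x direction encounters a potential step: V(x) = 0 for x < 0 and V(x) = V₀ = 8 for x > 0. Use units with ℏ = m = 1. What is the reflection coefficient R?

R = 0.224

On each side the TISE gives plane waves with k = √(2m(E − V))/ℏ: k₁ = √(2·1·9.17) = 4.283, k₂ = √(2·1·1.17) = 1.530.
Continuity of ψ and ψ′ at the step yields the reflection amplitude r = (k₁ − k₂)/(k₁ + k₂) = 0.4736; thus R = |r|² = 0.2243, T = 0.7757.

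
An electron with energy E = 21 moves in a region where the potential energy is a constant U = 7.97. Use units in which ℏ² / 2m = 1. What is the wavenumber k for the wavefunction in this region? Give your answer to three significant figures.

k = 3.61

With E > U the solution is oscillatory, ψ ∝ e^{±ikx} with k = √(2m(E − U))/ℏ.
k = √(2 × 0.5 × 13.03) = 3.610.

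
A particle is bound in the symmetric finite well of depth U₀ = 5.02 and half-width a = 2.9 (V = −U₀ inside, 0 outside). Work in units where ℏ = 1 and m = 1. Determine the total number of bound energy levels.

N = 6

Define the well-strength parameter z₀ = (a/ℏ)√(2mU₀) = 2.9 × √(2·1·5.02) = 9.189.
A new bound state (alternating even/odd) appears each time z₀ passes a multiple of π/2, so N = ⌊2z₀/π⌋ + 1 = ⌊5.850⌋ + 1 = 6.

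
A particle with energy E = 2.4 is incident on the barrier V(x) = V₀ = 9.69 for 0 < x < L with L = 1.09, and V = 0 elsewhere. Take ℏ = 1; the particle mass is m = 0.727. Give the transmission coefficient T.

E < V₀: inside the barrier ψ ∝ e^{±κx} with κ = √(2m(V₀ − E))/ℏ = 3.256.
κL = 3.549, sinh(κL) = 17.37.
Matching ψ, ψ′ at both faces gives T = [1 + V₀² sinh²(κL) / (4E(V₀ − E))]⁻¹ = 1/405.8 = 0.00246.

T = 0.00246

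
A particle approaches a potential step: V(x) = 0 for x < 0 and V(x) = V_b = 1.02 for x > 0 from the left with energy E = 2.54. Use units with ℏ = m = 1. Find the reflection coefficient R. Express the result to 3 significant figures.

On each side the TISE gives plane waves with k = √(2m(E − V))/ℏ: k₁ = √(2·1·2.54) = 2.254, k₂ = √(2·1·1.52) = 1.744.
Continuity of ψ and ψ′ at the step yields the reflection amplitude r = (k₁ − k₂)/(k₁ + k₂) = 0.1277; thus R = |r|² = 0.01630, T = 0.9837.

R = 0.0163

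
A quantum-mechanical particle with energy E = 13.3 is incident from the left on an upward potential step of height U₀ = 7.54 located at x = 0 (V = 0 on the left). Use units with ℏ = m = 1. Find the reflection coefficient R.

R = 0.0425

On each side the TISE gives plane waves with k = √(2m(E − V))/ℏ: k₁ = √(2·1·13.3) = 5.158, k₂ = √(2·1·5.76) = 3.394.
Matching ψ and ψ′ at x = 0 gives r = (k₁ − k₂)/(k₁ + k₂), so R = r² = 0.04252 and T = 1 − R = 0.9575.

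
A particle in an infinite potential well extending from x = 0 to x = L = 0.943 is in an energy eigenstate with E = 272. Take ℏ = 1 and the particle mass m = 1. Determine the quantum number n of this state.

From E_n = n²π²ℏ²/(2mL²) invert to n = √(2mL²E)/(πℏ).
n = (0.943/π) × √(2 × 1 × 272) = 7.001 → n = 7.

n = 7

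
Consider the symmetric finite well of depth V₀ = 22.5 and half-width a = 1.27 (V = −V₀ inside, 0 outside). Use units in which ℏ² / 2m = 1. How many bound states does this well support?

N = 4

Define the well-strength parameter z₀ = (a/ℏ)√(2mV₀) = 1.27 × √(2·0.5·22.5) = 6.024.
A new bound state (alternating even/odd) appears each time z₀ passes a multiple of π/2, so N = ⌊2z₀/π⌋ + 1 = ⌊3.835⌋ + 1 = 4.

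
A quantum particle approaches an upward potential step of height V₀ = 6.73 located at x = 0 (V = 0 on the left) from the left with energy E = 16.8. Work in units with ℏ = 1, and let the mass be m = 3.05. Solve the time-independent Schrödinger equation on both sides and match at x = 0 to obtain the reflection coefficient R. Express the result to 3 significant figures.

R = 0.0162

On each side the TISE gives plane waves with k = √(2m(E − V))/ℏ: k₁ = √(2·3.05·16.8) = 10.12, k₂ = √(2·3.05·10.07) = 7.838.
Continuity of ψ and ψ′ at the step yields the reflection amplitude r = (k₁ − k₂)/(k₁ + k₂) = 0.1273; thus R = |r|² = 0.01620, T = 0.9838.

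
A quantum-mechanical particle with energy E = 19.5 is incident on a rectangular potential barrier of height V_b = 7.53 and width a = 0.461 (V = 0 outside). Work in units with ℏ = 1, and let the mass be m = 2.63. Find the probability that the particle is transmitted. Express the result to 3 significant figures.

T = 0.985

E > V_b: inside the barrier k₂ = √(2m(E − V_b))/ℏ = 7.935, k₂a = 3.658.
Matching at both interfaces gives T⁻¹ = 1 + V_b² sin²(k₂a) / [4E(E − V_b)] = 1.015, hence T = 0.985.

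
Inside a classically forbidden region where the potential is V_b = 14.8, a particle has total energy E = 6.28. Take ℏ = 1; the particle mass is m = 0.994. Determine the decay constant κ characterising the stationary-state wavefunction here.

Since E < V_b the TISE in this region is ψ'' = κ²ψ with κ = √(2m(V_b − E))/ℏ.
κ = √(2 × 0.994 × 8.52) = 4.116.

κ = 4.12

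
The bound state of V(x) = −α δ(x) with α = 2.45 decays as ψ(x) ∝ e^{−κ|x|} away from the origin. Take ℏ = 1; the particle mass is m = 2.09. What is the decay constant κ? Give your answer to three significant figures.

Integrating the TISE across x = 0 gives the cusp condition ψ'(0⁺) − ψ'(0⁻) = −(2mα/ℏ²)ψ(0).
With ψ ∝ e^{−κ|x|} this yields −2κ = −2mα/ℏ², so κ = mα/ℏ² = 5.121.

κ = 5.12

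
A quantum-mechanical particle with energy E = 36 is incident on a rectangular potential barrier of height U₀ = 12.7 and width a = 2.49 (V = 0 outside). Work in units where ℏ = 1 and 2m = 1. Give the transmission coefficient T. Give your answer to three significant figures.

E > U₀: inside the barrier k₂ = √(2m(E − U₀))/ℏ = 4.827, k₂a = 12.02.
T = [1 + U₀² sin²(k₂a) / (4E(E − U₀))]⁻¹ = 1/1.013 = 0.987.

T = 0.987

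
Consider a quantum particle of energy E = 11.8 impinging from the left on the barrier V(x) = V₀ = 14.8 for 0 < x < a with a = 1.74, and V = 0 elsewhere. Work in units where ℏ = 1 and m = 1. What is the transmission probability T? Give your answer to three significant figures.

E < V₀: inside the barrier ψ ∝ e^{±κx} with κ = √(2m(V₀ − E))/ℏ = 2.449.
κa = 4.262, sinh(κa) = 35.47.
Matching ψ, ψ′ at both faces gives T = [1 + V₀² sinh²(κa) / (4E(V₀ − E))]⁻¹ = 1/1947 = 0.000513.

T = 0.000513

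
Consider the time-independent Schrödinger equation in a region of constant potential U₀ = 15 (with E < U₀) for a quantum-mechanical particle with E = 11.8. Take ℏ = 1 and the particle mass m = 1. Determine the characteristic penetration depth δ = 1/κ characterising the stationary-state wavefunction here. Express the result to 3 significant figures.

δ = 0.395

Since E < U₀ the TISE in this region is ψ'' = κ²ψ with κ = √(2m(U₀ − E))/ℏ.
κ = √(2 × 1 × 3.2) = 2.530. The penetration depth is δ = 1/κ = 0.395.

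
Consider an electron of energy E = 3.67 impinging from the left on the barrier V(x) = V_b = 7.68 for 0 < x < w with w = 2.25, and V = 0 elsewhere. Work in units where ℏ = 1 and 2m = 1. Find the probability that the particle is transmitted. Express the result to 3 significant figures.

Since E < V_b the interior solution is evanescent with decay constant κ = √(2m(V_b − E))/ℏ = 2.002.
κw = 4.506, sinh(κw) = 45.26.
The exact tunnelling result is T⁻¹ = 1 + V_b² sinh²(κw) / [4E(V_b − E)] = 2053, so T = 0.000487.

T = 0.000487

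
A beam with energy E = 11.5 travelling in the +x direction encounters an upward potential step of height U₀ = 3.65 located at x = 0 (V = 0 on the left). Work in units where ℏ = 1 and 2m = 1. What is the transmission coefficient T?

T = 0.991

On each side the TISE gives plane waves with k = √(2m(E − V))/ℏ: k₁ = √(2·½·11.5) = 3.391, k₂ = √(2·½·7.85) = 2.802.
Matching ψ and ψ′ at x = 0 gives r = (k₁ − k₂)/(k₁ + k₂), so R = r² = 0.009057 and T = 1 − R = 0.9909.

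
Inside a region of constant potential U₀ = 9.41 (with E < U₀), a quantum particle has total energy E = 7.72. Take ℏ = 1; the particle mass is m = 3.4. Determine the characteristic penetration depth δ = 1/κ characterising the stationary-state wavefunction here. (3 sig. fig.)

δ = 0.295

Since E < U₀ the TISE in this region is ψ'' = κ²ψ with κ = √(2m(U₀ − E))/ℏ.
κ = √(2 × 3.4 × 1.69) = 3.390. The penetration depth is δ = 1/κ = 0.295.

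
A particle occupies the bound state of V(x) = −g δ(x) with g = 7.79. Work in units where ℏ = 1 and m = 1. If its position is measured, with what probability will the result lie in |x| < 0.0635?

P = 0.628

The normalised bound state is ψ = √κ e^{−κ|x|} with κ = mg/ℏ² = 7.790.
P(|x| < d) = ∫_{−d}^{d} κ e^{−2κ|x|} dx = 1 − e^{−2κd} = 1 − e^{−0.9893} = 0.6282.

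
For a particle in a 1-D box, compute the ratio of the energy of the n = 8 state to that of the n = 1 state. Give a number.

64

E_n = n²π²ℏ²/(2mL²) so the ratio is n₂²/n₁² = 64/1 = 64.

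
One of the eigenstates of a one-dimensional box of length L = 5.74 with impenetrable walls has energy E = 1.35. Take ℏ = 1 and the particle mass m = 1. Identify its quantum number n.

From E_n = n²π²ℏ²/(2mL²) invert to n = √(2mL²E)/(πℏ).
n = (5.74/π) × √(2 × 1 × 1.35) = 3.002 → n = 3.

n = 3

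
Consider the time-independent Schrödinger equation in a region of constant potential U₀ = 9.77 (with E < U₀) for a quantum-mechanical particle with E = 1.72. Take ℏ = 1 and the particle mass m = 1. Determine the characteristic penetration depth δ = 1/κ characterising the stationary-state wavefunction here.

Since E < U₀ the TISE in this region is ψ'' = κ²ψ with κ = √(2m(U₀ − E))/ℏ.
κ = √(2 × 1 × 8.05) = 4.012. The penetration depth is δ = 1/κ = 0.249.

δ = 0.249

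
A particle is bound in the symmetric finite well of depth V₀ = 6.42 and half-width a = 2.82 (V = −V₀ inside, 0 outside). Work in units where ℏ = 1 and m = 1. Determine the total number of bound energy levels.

N = 7

The dimensionless depth is z₀ = a√(2mV₀)/ℏ = 2.82 × √(12.84) = 10.10.
The even/odd transcendental equations gain one root per π/2 in z₀, giving N = 1 + ⌊2z₀/π⌋ = 1 + ⌊6.433⌋ = 7.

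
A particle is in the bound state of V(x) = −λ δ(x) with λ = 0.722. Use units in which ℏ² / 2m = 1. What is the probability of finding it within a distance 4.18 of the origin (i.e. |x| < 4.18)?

The normalised bound state is ψ = √κ e^{−κ|x|} with κ = mλ/ℏ² = 0.3610.
P(|x| < d) = ∫_{−d}^{d} κ e^{−2κ|x|} dx = 1 − e^{−2κd} = 1 − e^{−3.018} = 0.9511.

P = 0.951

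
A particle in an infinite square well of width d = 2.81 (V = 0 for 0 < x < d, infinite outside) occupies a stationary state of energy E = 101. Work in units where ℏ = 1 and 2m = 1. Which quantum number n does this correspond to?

n = 9

From E_n = n²π²ℏ²/(2md²) invert to n = √(2md²E)/(πℏ).
n = (2.81/π) × √(2 × 0.5 × 101) = 8.989 → n = 9.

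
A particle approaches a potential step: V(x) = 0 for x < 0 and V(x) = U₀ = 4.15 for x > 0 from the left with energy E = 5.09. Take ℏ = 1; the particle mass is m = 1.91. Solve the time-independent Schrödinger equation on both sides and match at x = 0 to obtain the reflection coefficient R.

The wavenumbers are k₁ = √(2mE)/ℏ = 4.410 on the left and k₂ = √(2m(E − U₀))/ℏ = 1.895 on the right.
Matching ψ and ψ′ at x = 0 gives r = (k₁ − k₂)/(k₁ + k₂), so R = r² = 0.1591 and T = 1 − R = 0.8409.

R = 0.159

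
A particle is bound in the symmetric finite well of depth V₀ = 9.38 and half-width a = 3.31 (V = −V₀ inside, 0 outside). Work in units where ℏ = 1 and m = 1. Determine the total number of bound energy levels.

The dimensionless depth is z₀ = a√(2mV₀)/ℏ = 3.31 × √(18.76) = 14.34.
A new bound state (alternating even/odd) appears each time z₀ passes a multiple of π/2, so N = ⌊2z₀/π⌋ + 1 = ⌊9.127⌋ + 1 = 10.

N = 10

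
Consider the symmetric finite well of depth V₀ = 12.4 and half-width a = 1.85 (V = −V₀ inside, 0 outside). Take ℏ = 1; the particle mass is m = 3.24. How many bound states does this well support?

N = 11

Define the well-strength parameter z₀ = (a/ℏ)√(2mV₀) = 1.85 × √(2·3.24·12.4) = 16.58.
The even/odd transcendental equations gain one root per π/2 in z₀, giving N = 1 + ⌊2z₀/π⌋ = 1 + ⌊10.56⌋ = 11.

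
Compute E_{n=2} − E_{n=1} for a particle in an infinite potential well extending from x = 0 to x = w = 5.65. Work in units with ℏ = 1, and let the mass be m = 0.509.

ΔE = 0.911

E_n = n²π²ℏ²/(2mw²), so ΔE = (2² − 1²) π²ℏ²/(2mw²).
ΔE = 3 × π² / (2 × 0.509 × 5.65²) = 0.9111.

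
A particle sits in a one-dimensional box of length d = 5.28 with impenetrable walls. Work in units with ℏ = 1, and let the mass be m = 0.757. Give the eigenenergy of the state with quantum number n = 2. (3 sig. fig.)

E = 0.935

Requiring ψ(0) = ψ(d) = 0 quantises k = nπ/d, hence E_n = ℏ²k²/2m = n²π²ℏ²/(2md²).
E_2 = 2² × π² / (2 × 0.757 × 5.28²) = 0.9353.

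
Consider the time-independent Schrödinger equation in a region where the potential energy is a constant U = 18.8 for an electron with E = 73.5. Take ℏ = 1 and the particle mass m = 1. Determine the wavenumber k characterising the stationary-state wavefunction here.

With E > U the solution is oscillatory, ψ ∝ e^{±ikx} with k = √(2m(E − U))/ℏ.
k = √(2 × 1 × 54.7) = 10.46.

k = 10.5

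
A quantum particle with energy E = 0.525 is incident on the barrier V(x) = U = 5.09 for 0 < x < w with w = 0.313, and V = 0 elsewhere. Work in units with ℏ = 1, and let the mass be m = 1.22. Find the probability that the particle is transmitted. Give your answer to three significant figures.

Since E < U the interior solution is evanescent with decay constant κ = √(2m(U − E))/ℏ = 3.337.
κw = 1.045, sinh(κw) = 1.245.
The exact tunnelling result is T⁻¹ = 1 + U² sinh²(κw) / [4E(U − E)] = 5.191, so T = 0.193.

T = 0.193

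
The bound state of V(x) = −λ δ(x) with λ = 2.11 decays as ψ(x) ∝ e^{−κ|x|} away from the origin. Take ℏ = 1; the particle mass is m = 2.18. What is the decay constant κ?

κ = 4.60

Integrating the TISE across x = 0 gives the cusp condition ψ'(0⁺) − ψ'(0⁻) = −(2mλ/ℏ²)ψ(0).
With ψ ∝ e^{−κ|x|} this yields −2κ = −2mλ/ℏ², so κ = mλ/ℏ² = 4.600.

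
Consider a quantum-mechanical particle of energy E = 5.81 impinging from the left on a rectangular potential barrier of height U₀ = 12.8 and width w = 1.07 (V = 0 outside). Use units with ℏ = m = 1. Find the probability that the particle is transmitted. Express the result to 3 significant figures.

Since E < U₀ the interior solution is evanescent with decay constant κ = √(2m(U₀ − E))/ℏ = 3.739.
κw = 4.001, sinh(κw) = 27.31.
The exact tunnelling result is T⁻¹ = 1 + U₀² sinh²(κw) / [4E(U₀ − E)] = 753.2, so T = 0.00133.

T = 0.00133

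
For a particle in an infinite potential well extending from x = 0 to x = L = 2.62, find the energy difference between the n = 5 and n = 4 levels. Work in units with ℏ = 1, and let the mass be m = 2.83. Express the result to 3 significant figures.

E_n = n²π²ℏ²/(2mL²), so ΔE = (5² − 4²) π²ℏ²/(2mL²).
ΔE = 9 × π² / (2 × 2.83 × 2.62²) = 2.286.

ΔE = 2.29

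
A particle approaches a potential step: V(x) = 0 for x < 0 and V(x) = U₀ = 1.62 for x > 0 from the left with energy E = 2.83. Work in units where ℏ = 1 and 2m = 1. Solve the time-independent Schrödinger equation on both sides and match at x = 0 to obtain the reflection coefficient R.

R = 0.0438

On each side the TISE gives plane waves with k = √(2m(E − V))/ℏ: k₁ = √(2·½·2.83) = 1.682, k₂ = √(2·½·1.21) = 1.100.
Continuity of ψ and ψ′ at the step yields the reflection amplitude r = (k₁ − k₂)/(k₁ + k₂) = 0.2093; thus R = |r|² = 0.04380, T = 0.9562.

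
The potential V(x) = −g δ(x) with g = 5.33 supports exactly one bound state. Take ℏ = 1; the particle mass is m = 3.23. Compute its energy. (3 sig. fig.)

E = -45.9

The bound state is ψ(x) = √κ e^{−κ|x|}. The derivative jump ψ'(0⁺) − ψ'(0⁻) = −(2mg/ℏ²)ψ(0) fixes κ = mg/ℏ² = 17.22.
Then E = −ℏ²κ²/(2m) = −mg²/(2ℏ²) = -45.88.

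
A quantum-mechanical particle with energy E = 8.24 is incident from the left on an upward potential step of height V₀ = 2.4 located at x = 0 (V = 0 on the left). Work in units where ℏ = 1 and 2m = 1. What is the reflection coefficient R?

R = 0.00737

The wavenumbers are k₁ = √(2mE)/ℏ = 2.871 on the left and k₂ = √(2m(E − V₀))/ℏ = 2.417 on the right.
Matching ψ and ψ′ at x = 0 gives r = (k₁ − k₂)/(k₁ + k₂), so R = r² = 0.007371 and T = 1 − R = 0.9926.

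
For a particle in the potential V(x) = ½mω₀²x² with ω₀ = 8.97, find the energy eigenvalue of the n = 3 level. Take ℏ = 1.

The oscillator eigenvalues are E_n = ℏω₀(n + ½), so E_3 = 8.97 × 3.5 = 31.40.

E = 31.4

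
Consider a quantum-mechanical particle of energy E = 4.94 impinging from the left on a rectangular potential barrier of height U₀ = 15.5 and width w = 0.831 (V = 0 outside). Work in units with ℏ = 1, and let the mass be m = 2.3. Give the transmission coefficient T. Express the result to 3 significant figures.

T = 0.0000324

Since E < U₀ the interior solution is evanescent with decay constant κ = √(2m(U₀ − E))/ℏ = 6.970.
κw = 5.792, sinh(κw) = 163.8.
The exact tunnelling result is T⁻¹ = 1 + U₀² sinh²(κw) / [4E(U₀ − E)] = 30890, so T = 0.0000324.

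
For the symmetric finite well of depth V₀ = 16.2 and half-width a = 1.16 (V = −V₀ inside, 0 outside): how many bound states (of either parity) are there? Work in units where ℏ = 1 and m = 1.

Define the well-strength parameter z₀ = (a/ℏ)√(2mV₀) = 1.16 × √(2·1·16.2) = 6.603.
A new bound state (alternating even/odd) appears each time z₀ passes a multiple of π/2, so N = ⌊2z₀/π⌋ + 1 = ⌊4.203⌋ + 1 = 5.

N = 5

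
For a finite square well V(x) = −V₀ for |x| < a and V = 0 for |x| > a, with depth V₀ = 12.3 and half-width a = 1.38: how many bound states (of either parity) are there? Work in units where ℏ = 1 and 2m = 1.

N = 4

Define the well-strength parameter z₀ = (a/ℏ)√(2mV₀) = 1.38 × √(2·0.5·12.3) = 4.840.
A new bound state (alternating even/odd) appears each time z₀ passes a multiple of π/2, so N = ⌊2z₀/π⌋ + 1 = ⌊3.081⌋ + 1 = 4.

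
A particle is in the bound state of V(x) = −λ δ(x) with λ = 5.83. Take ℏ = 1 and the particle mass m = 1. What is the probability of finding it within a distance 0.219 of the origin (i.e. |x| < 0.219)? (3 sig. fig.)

The normalised bound state is ψ = √κ e^{−κ|x|} with κ = mλ/ℏ² = 5.830.
P(|x| < d) = ∫_{−d}^{d} κ e^{−2κ|x|} dx = 1 − e^{−2κd} = 1 − e^{−2.554} = 0.9222.

P = 0.922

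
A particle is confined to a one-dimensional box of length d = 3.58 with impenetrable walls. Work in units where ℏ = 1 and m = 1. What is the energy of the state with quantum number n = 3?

E = 3.47

The infinite-well eigenfunctions ψ_n = √(2/d) sin(nπx/d) vanish at both walls, giving E_n = n²π²ℏ²/(2md²).
E_3 = 3² × π² / (2 × 1 × 3.58²) = 3.465.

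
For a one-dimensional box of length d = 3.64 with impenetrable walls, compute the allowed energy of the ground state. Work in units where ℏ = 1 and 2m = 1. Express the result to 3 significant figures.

Requiring ψ(0) = ψ(d) = 0 quantises k = nπ/d, hence E_n = ℏ²k²/2m = n²π²ℏ²/(2md²).
E_1 = 1² × π² / (2 × 0.5 × 3.64²) = 0.7449.

E = 0.745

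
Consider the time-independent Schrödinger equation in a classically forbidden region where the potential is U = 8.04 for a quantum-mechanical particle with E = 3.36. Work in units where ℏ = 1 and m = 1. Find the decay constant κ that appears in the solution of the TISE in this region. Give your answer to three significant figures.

κ = 3.06

Since E < U the TISE in this region is ψ'' = κ²ψ with κ = √(2m(U − E))/ℏ.
κ = √(2 × 1 × 4.68) = 3.059.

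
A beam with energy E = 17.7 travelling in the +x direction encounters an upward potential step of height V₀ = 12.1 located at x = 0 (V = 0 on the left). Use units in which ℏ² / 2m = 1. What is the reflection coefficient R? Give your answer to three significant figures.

The wavenumbers are k₁ = √(2mE)/ℏ = 4.207 on the left and k₂ = √(2m(E − V₀))/ℏ = 2.366 on the right.
Matching ψ and ψ′ at x = 0 gives r = (k₁ − k₂)/(k₁ + k₂), so R = r² = 0.07841 and T = 1 − R = 0.9216.

R = 0.0784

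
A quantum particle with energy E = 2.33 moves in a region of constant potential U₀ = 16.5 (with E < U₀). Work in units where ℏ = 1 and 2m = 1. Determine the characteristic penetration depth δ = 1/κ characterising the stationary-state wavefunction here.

Since E < U₀ the TISE in this region is ψ'' = κ²ψ with κ = √(2m(U₀ − E))/ℏ.
κ = √(2 × 0.5 × 14.17) = 3.764. The penetration depth is δ = 1/κ = 0.266.

δ = 0.266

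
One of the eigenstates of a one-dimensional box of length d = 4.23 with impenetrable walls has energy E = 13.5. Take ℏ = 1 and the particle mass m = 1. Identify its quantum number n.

n = 7

From E_n = n²π²ℏ²/(2md²) invert to n = √(2md²E)/(πℏ).
n = (4.23/π) × √(2 × 1 × 13.5) = 6.996 → n = 7.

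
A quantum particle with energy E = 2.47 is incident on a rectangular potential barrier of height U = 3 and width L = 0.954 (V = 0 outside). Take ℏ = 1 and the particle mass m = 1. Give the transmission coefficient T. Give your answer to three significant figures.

T = 0.306

Since E < U the interior solution is evanescent with decay constant κ = √(2m(U − E))/ℏ = 1.030.
κL = 0.9822, sinh(κL) = 1.148.
The exact tunnelling result is T⁻¹ = 1 + U² sinh²(κL) / [4E(U − E)] = 3.265, so T = 0.306.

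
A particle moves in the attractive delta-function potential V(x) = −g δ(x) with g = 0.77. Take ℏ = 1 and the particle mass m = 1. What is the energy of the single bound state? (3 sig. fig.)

For x ≠ 0 the bound state is ψ ∝ e^{−κ|x|}; integrating the TISE across the delta gives the cusp condition 2κ = 2mg/ℏ², so κ = 0.7700.
Then E = −ℏ²κ²/(2m) = −mg²/(2ℏ²) = -0.2965.

E = -0.296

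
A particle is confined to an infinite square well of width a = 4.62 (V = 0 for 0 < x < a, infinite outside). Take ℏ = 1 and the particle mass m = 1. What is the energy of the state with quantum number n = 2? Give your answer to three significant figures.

The infinite-well eigenfunctions ψ_n = √(2/a) sin(nπx/a) vanish at both walls, giving E_n = n²π²ℏ²/(2ma²).
E_2 = 2² × π² / (2 × 1 × 4.62²) = 0.9248.

E = 0.925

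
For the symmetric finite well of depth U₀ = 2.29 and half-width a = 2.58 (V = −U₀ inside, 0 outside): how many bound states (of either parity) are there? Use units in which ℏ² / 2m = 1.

N = 3

The dimensionless depth is z₀ = a√(2mU₀)/ℏ = 2.58 × √(2.290) = 3.904.
The even/odd transcendental equations gain one root per π/2 in z₀, giving N = 1 + ⌊2z₀/π⌋ = 1 + ⌊2.486⌋ = 3.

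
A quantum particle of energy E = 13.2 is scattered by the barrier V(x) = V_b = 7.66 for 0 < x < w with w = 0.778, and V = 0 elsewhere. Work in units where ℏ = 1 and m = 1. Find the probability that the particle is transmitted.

T = 0.948

Above the barrier the interior wavenumber is k₂ = √(2m(E − V_b))/ℏ = 3.329, giving phase k₂w = 2.590.
Matching at both interfaces gives T⁻¹ = 1 + V_b² sin²(k₂w) / [4E(E − V_b)] = 1.055, hence T = 0.948.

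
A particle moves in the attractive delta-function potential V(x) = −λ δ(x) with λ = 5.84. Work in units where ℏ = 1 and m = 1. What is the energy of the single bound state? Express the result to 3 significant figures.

For x ≠ 0 the bound state is ψ ∝ e^{−κ|x|}; integrating the TISE across the delta gives the cusp condition 2κ = 2mλ/ℏ², so κ = 5.840.
Then E = −ℏ²κ²/(2m) = −mλ²/(2ℏ²) = -17.05.

E = -17.1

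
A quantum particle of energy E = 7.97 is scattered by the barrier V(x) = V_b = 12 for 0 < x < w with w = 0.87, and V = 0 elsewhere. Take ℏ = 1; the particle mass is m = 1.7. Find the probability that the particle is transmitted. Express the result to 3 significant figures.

Since E < V_b the interior solution is evanescent with decay constant κ = √(2m(V_b − E))/ℏ = 3.702.
κw = 3.220, sinh(κw) = 12.50.
Matching ψ, ψ′ at both faces gives T = [1 + V_b² sinh²(κw) / (4E(V_b − E))]⁻¹ = 1/176.1 = 0.00568.

T = 0.00568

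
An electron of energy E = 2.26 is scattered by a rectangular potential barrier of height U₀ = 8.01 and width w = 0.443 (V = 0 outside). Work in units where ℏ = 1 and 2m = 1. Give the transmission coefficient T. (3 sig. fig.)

Since E < U₀ the interior solution is evanescent with decay constant κ = √(2m(U₀ − E))/ℏ = 2.398.
κw = 1.062, sinh(κw) = 1.274.
Matching ψ, ψ′ at both faces gives T = [1 + U₀² sinh²(κw) / (4E(U₀ − E))]⁻¹ = 1/3.002 = 0.333.

T = 0.333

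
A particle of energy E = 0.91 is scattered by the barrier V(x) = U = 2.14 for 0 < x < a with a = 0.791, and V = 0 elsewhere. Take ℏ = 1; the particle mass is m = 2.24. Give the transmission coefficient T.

T = 0.0911

E < U: inside the barrier ψ ∝ e^{±κx} with κ = √(2m(U − E))/ℏ = 2.347.
κa = 1.857, sinh(κa) = 3.124.
The exact tunnelling result is T⁻¹ = 1 + U² sinh²(κa) / [4E(U − E)] = 10.98, so T = 0.0911.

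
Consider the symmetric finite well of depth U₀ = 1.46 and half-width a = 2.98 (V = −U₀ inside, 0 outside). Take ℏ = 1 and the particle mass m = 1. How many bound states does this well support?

N = 4

Define the well-strength parameter z₀ = (a/ℏ)√(2mU₀) = 2.98 × √(2·1·1.46) = 5.092.
The even/odd transcendental equations gain one root per π/2 in z₀, giving N = 1 + ⌊2z₀/π⌋ = 1 + ⌊3.242⌋ = 4.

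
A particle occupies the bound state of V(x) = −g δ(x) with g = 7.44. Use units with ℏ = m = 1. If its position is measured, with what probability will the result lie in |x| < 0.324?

The normalised bound state is ψ = √κ e^{−κ|x|} with κ = mg/ℏ² = 7.440.
P(|x| < d) = ∫_{−d}^{d} κ e^{−2κ|x|} dx = 1 − e^{−2κd} = 1 − e^{−4.821} = 0.9919.

P = 0.992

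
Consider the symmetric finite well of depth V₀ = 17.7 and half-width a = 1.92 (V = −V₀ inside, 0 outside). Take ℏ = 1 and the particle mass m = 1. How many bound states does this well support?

N = 8

The dimensionless depth is z₀ = a√(2mV₀)/ℏ = 1.92 × √(35.40) = 11.42.
A new bound state (alternating even/odd) appears each time z₀ passes a multiple of π/2, so N = ⌊2z₀/π⌋ + 1 = ⌊7.272⌋ + 1 = 8.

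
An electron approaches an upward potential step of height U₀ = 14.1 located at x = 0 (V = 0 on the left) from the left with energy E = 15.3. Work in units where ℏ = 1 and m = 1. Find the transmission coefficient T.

T = 0.684

The wavenumbers are k₁ = √(2mE)/ℏ = 5.532 on the left and k₂ = √(2m(E − U₀))/ℏ = 1.549 on the right.
Continuity of ψ and ψ′ at the step yields the reflection amplitude r = (k₁ − k₂)/(k₁ + k₂) = 0.5624; thus R = |r|² = 0.3163, T = 0.6837.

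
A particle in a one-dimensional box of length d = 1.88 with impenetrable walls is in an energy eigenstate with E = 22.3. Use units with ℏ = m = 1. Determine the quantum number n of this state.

n = 4

For an infinite well E_n = n²π²ℏ²/(2md²), so n = (d/πℏ)√(2mE).
n = (1.88/π) × √(2 × 1 × 22.3) = 3.996 → n = 4.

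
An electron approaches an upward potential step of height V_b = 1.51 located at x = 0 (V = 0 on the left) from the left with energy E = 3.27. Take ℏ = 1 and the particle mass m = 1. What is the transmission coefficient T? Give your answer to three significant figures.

On each side the TISE gives plane waves with k = √(2m(E − V))/ℏ: k₁ = √(2·1·3.27) = 2.557, k₂ = √(2·1·1.76) = 1.876.
Continuity of ψ and ψ′ at the step yields the reflection amplitude r = (k₁ − k₂)/(k₁ + k₂) = 0.1536; thus R = |r|² = 0.02361, T = 0.9764.

T = 0.976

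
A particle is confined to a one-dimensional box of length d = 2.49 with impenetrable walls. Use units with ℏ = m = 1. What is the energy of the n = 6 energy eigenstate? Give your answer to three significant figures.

Requiring ψ(0) = ψ(d) = 0 quantises k = nπ/d, hence E_n = ℏ²k²/2m = n²π²ℏ²/(2md²).
E_6 = 6² × π² / (2 × 1 × 2.49²) = 28.65.

E = 28.7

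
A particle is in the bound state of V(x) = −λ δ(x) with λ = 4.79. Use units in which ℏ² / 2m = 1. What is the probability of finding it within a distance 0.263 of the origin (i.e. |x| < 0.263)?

The normalised bound state is ψ = √κ e^{−κ|x|} with κ = mλ/ℏ² = 2.395.
P(|x| < d) = ∫_{−d}^{d} κ e^{−2κ|x|} dx = 1 − e^{−2κd} = 1 − e^{−1.260} = 0.7163.

P = 0.716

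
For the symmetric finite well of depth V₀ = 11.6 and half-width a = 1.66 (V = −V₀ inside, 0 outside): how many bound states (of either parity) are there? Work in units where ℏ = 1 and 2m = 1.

Define the well-strength parameter z₀ = (a/ℏ)√(2mV₀) = 1.66 × √(2·0.5·11.6) = 5.654.
A new bound state (alternating even/odd) appears each time z₀ passes a multiple of π/2, so N = ⌊2z₀/π⌋ + 1 = ⌊3.599⌋ + 1 = 4.

N = 4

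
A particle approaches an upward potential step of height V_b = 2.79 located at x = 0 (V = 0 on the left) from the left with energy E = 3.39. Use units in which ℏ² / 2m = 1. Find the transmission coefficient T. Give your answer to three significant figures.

On each side the TISE gives plane waves with k = √(2m(E − V))/ℏ: k₁ = √(2·½·3.39) = 1.841, k₂ = √(2·½·0.6) = 0.7746.
Continuity of ψ and ψ′ at the step yields the reflection amplitude r = (k₁ − k₂)/(k₁ + k₂) = 0.4078; thus R = |r|² = 0.1663, T = 0.8337.

T = 0.834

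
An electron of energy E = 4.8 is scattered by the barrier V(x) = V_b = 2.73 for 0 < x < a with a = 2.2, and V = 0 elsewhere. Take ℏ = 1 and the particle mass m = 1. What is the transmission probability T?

T = 0.849

Above the barrier the interior wavenumber is k₂ = √(2m(E − V_b))/ℏ = 2.035, giving phase k₂a = 4.476.
Matching at both interfaces gives T⁻¹ = 1 + V_b² sin²(k₂a) / [4E(E − V_b)] = 1.177, hence T = 0.849.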